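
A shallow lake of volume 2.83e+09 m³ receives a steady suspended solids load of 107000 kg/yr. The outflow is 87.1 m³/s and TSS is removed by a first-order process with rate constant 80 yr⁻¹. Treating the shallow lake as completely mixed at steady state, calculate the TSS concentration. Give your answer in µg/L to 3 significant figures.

Outflow Q = 87.1 m³/s × 3.156e+07 s/yr = 2.749e+09 m³/yr.
Steady-state CSTR mass balance: W = Q·C + k·V·C, so C = W/(Q + kV).
Q + kV = 2.749e+09 + 80·2.83e+09 = 2.291e+11 m³/yr.
C = 107000/2.291e+11 = 4.669e-07 kg/m³ = 0.0004669 mg/L = 0.4669 µg/L.

0.467 µg/L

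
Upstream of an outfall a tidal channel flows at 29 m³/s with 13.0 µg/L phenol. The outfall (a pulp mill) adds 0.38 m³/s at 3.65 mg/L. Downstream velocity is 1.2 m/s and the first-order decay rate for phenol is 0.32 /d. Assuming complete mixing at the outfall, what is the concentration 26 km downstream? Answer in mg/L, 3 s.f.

0.0554 mg/L

13.0 µg/L = 0.013 mg/L.
After complete mixing, C₀ = (0.38·3.65 + 29·0.013) / 29.38 = 0.06004 mg/L.
Travel time t = 2.6e+04 m / 1.2 m/s = 2.167e+04 s = 0.2508 d.
C = 0.06004·exp(−0.32·0.2508) = 0.06004·0.9229 = 0.05541 mg/L.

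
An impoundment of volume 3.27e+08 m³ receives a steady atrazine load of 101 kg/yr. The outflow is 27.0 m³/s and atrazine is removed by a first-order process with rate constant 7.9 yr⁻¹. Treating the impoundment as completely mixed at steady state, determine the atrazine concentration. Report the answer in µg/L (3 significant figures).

0.0294 µg/L

Outflow Q = 27.0 m³/s × 3.156e+07 s/yr = 8.521e+08 m³/yr.
Steady-state CSTR mass balance: W = Q·C + k·V·C, so C = W/(Q + kV).
Q + kV = 8.521e+08 + 7.9·3.27e+08 = 3.435e+09 m³/yr.
C = 101/3.435e+09 = 2.94e-08 kg/m³ = 2.94e-05 mg/L = 0.0294 µg/L.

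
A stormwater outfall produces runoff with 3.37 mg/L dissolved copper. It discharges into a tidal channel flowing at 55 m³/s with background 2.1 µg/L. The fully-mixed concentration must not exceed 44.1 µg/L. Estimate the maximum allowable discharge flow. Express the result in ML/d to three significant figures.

2.1 µg/L = 0.0021 mg/L.
44.1 µg/L = 0.0441 mg/L.
Mass balance at complete mixing: C_std·(Q_w + Q_r) = Q_w·C_e + Q_r·C_b.
Rearranging, Q_w = Q_r·(C_std − C_b)/(C_e − C_std) = 55·(0.0441 − 0.0021) / (3.37 − 0.0441) = 0.6945 m³/s.
= 60.01 ML/d.

60.0 ML/d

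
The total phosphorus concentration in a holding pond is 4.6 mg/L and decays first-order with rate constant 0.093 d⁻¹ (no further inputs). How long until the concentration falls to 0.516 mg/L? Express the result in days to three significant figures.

t = ln(C₀/C)/k = ln(4.6/0.516)/0.093 = 2.188/0.093 = 23.52 d.

23.5 d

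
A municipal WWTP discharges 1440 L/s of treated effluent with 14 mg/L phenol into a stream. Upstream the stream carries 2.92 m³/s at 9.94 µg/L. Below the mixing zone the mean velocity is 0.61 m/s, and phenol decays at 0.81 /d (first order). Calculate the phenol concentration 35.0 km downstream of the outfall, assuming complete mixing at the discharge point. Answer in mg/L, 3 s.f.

2.70 mg/L

1440 L/s = 1.44 m³/s.
9.94 µg/L = 0.00994 mg/L.
After complete mixing, C₀ = (1.44·14 + 2.92·0.00994) / 4.36 = 4.631 mg/L.
Travel time t = 3.5e+04 m / 0.61 m/s = 5.738e+04 s = 0.6641 d.
C = 4.631·exp(−0.81·0.6641) = 4.631·0.584 = 2.704 mg/L.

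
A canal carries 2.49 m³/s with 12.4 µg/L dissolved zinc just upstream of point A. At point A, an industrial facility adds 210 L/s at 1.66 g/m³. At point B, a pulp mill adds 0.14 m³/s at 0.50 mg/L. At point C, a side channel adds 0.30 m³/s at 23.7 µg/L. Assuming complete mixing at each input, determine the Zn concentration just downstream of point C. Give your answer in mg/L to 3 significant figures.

0.145 mg/L

12.4 µg/L = 0.0124 mg/L.
210 L/s = 0.21 m³/s.
After input A: C = (2.49·0.0124 + 0.21·1.66) / 2.7 = 0.1405 mg/L.
After input B: C = (2.7·0.1405 + 0.14·0.5) / 2.84 = 0.1583 mg/L.
23.7 µg/L = 0.0237 mg/L.
After input C: C = (2.84·0.1583 + 0.3·0.0237) / 3.14 = 0.1454 mg/L.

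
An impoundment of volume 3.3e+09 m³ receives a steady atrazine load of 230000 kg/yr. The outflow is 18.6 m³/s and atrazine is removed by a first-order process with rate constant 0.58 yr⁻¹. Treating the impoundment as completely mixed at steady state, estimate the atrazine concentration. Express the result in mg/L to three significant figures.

Outflow Q = 18.6 m³/s × 3.156e+07 s/yr = 5.87e+08 m³/yr.
Steady-state CSTR mass balance: W = Q·C + k·V·C, so C = W/(Q + kV).
Q + kV = 5.87e+08 + 0.58·3.3e+09 = 2.501e+09 m³/yr.
C = 230000/2.501e+09 = 9.196e-05 kg/m³ = 0.09196 mg/L.

0.0920 mg/L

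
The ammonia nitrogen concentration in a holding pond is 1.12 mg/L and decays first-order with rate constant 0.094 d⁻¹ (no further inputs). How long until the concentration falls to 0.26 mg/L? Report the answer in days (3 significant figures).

t = ln(C₀/C)/k = ln(1.12/0.26)/0.094 = 1.46/0.094 = 15.54 d.

15.5 d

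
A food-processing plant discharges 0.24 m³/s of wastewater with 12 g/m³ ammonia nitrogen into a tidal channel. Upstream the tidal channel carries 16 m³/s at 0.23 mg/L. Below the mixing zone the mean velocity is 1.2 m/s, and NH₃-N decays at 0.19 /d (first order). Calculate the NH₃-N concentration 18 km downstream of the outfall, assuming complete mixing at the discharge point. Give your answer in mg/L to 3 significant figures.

0.391 mg/L

After complete mixing, C₀ = (0.24·12 + 16·0.23) / 16.24 = 0.4039 mg/L.
Travel time t = 1.8e+04 m / 1.2 m/s = 1.5e+04 s = 0.1736 d.
C = 0.4039·exp(−0.19·0.1736) = 0.4039·0.9676 = 0.3908 mg/L.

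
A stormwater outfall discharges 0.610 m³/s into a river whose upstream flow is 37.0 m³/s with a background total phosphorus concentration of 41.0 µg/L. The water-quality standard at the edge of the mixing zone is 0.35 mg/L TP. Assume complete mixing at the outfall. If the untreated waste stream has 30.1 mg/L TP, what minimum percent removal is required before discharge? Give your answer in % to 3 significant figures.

36.6 %

41.0 µg/L = 0.041 mg/L.
Mass balance: 0.35·37.61 = 0.61·Cₑ + 37·0.041.
Cₑ = (13.16 − 1.517) / 0.61 = 19.09 mg/L.
Required removal = 1 − 19.09/30.1 = 36.57 %.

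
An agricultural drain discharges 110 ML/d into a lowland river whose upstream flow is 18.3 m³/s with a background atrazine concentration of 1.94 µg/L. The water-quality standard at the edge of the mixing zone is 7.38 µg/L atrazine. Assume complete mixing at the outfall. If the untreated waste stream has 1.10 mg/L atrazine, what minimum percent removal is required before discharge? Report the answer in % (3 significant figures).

110 ML/d = 1.273 m³/s.
1.94 µg/L = 0.00194 mg/L.
7.38 µg/L = 0.00738 mg/L.
Mass balance: 0.00738·19.57 = 1.273·Cₑ + 18.3·0.00194.
Cₑ = (0.1444 − 0.0355) / 1.273 = 0.08557 mg/L.
Required removal = 1 − 0.08557/1.10 = 92.22 %.

92.2 %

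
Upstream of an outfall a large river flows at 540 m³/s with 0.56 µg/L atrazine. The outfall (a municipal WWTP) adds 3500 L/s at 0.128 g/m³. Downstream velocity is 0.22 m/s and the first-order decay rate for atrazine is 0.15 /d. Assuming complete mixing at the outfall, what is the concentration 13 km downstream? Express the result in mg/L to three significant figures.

0.00125 mg/L

3500 L/s = 3.5 m³/s.
0.56 µg/L = 0.00056 mg/L.
After complete mixing, C₀ = (3.5·0.128 + 540·0.00056) / 543.5 = 0.001381 mg/L.
Travel time t = 1.3e+04 m / 0.22 m/s = 5.909e+04 s = 0.6839 d.
C = 0.001381·exp(−0.15·0.6839) = 0.001381·0.9025 = 0.001246 mg/L.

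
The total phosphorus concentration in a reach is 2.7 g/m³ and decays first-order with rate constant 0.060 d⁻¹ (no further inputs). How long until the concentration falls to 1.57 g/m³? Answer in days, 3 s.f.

9.04 d

t = ln(C₀/C)/k = ln(2.7/1.57)/0.060 = 0.5422/0.060 = 9.036 d.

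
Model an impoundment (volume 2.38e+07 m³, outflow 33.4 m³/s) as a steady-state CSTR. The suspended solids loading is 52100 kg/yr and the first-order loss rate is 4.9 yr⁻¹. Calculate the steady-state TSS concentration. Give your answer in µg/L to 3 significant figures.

Outflow Q = 33.4 m³/s × 3.156e+07 s/yr = 1.054e+09 m³/yr.
Steady-state CSTR mass balance: W = Q·C + k·V·C, so C = W/(Q + kV).
Q + kV = 1.054e+09 + 4.9·2.38e+07 = 1.171e+09 m³/yr.
C = 52100/1.171e+09 = 4.451e-05 kg/m³ = 0.04451 mg/L = 44.51 µg/L.

44.5 µg/L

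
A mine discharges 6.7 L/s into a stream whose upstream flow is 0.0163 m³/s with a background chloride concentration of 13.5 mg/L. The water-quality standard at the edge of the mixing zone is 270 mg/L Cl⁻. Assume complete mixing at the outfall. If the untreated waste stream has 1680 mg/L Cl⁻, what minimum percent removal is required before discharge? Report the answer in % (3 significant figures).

46.8 %

6.7 L/s = 0.0067 m³/s.
Mass balance: 270·0.023 = 0.0067·Cₑ + 0.0163·13.5.
Cₑ = (6.21 − 0.22) / 0.0067 = 894 mg/L.
Required removal = 1 − 894/1680 = 46.78 %.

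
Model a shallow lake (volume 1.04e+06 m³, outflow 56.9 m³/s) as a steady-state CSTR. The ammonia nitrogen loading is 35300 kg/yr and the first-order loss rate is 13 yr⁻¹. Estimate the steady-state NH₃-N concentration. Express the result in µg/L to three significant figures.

Outflow Q = 56.9 m³/s × 3.156e+07 s/yr = 1.796e+09 m³/yr.
Steady-state CSTR mass balance: W = Q·C + k·V·C, so C = W/(Q + kV).
Q + kV = 1.796e+09 + 13·1.04e+06 = 1.809e+09 m³/yr.
C = 35300/1.809e+09 = 1.951e-05 kg/m³ = 0.01951 mg/L = 19.51 µg/L.

19.5 µg/L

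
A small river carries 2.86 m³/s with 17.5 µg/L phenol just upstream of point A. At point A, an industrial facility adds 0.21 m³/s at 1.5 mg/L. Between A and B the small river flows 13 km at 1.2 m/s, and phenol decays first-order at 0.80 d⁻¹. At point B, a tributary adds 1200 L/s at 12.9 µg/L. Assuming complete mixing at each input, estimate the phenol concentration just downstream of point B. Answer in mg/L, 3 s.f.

17.5 µg/L = 0.0175 mg/L.
After input A: C = (2.86·0.0175 + 0.21·1.5) / 3.07 = 0.1189 mg/L.
Over the 13 km reach to input B (t = 1.083e+04 s = 0.1254 d), decay gives C = 0.1189·exp(−0.80·0.1254) = 0.1076 mg/L.
1200 L/s = 1.2 m³/s.
12.9 µg/L = 0.0129 mg/L.
After input B: C = (3.07·0.1076 + 1.2·0.0129) / 4.27 = 0.08096 mg/L.

0.0810 mg/L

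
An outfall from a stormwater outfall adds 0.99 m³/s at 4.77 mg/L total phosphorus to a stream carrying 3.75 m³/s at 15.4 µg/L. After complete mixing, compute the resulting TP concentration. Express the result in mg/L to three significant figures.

15.4 µg/L = 0.0154 mg/L.
By mass balance at complete mixing, C = (0.99·4.77 + 3.75·0.0154) / (0.99 + 3.75) = 4.78/4.74 = 1.008 mg/L.

1.01 mg/L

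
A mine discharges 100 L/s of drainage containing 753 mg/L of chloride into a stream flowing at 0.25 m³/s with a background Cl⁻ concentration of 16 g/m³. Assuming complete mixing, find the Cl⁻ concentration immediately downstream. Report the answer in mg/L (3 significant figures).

100 L/s = 0.1 m³/s.
Flow-weighted mixing gives C = (0.1·753 + 0.25·16) / (0.1 + 0.25) = 79.3/0.35 = 226.6 mg/L.

227 mg/L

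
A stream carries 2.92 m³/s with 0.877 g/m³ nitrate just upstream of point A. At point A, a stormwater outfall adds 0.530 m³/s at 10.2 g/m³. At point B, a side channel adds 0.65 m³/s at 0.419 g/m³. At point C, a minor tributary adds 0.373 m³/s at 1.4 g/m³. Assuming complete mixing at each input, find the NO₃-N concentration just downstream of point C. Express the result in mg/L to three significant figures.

After input A: C = (2.92·0.877 + 0.53·10.2) / 3.45 = 2.309 mg/L.
After input B: C = (3.45·2.309 + 0.65·0.419) / 4.1 = 2.01 mg/L.
After input C: C = (4.1·2.01 + 0.373·1.4) / 4.473 = 1.959 mg/L.

1.96 mg/L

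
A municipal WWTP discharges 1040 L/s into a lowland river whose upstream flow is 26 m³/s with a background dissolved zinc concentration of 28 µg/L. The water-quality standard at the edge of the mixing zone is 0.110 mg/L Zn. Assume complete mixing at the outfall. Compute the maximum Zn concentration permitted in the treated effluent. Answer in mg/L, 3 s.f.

1040 L/s = 1.04 m³/s.
28 µg/L = 0.028 mg/L.
Mass balance: 0.11·27.04 = 1.04·Cₑ + 26·0.028.
Cₑ = (2.974 − 0.728) / 1.04 = 2.16 mg/L.

2.16 mg/L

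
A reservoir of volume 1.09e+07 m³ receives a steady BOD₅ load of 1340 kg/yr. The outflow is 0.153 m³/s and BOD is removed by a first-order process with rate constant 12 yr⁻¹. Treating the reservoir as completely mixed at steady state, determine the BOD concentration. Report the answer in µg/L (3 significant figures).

9.88 µg/L

Outflow Q = 0.153 m³/s × 3.156e+07 s/yr = 4.828e+06 m³/yr.
Steady-state CSTR mass balance: W = Q·C + k·V·C, so C = W/(Q + kV).
Q + kV = 4.828e+06 + 12·1.09e+07 = 1.356e+08 m³/yr.
C = 1340/1.356e+08 = 9.88e-06 kg/m³ = 0.00988 mg/L = 9.88 µg/L.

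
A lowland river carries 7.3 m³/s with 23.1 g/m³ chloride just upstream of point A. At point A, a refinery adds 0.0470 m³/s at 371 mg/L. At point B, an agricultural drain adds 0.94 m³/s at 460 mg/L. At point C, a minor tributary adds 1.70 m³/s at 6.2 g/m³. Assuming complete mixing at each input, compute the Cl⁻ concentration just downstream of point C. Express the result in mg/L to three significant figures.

After input A: C = (7.3·23.1 + 0.047·371) / 7.347 = 25.33 mg/L.
After input B: C = (7.347·25.33 + 0.94·460) / 8.287 = 74.63 mg/L.
After input C: C = (8.287·74.63 + 1.7·6.2) / 9.987 = 62.98 mg/L.

63.0 mg/L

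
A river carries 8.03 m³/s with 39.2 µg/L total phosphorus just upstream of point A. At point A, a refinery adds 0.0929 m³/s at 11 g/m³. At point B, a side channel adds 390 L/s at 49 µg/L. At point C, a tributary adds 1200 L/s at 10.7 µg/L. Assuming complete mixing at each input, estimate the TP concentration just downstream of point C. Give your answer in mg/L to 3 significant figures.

0.141 mg/L

39.2 µg/L = 0.0392 mg/L.
After input A: C = (8.03·0.0392 + 0.0929·11) / 8.123 = 0.1646 mg/L.
390 L/s = 0.39 m³/s.
49 µg/L = 0.049 mg/L.
After input B: C = (8.123·0.1646 + 0.39·0.049) / 8.513 = 0.1593 mg/L.
1200 L/s = 1.2 m³/s.
10.7 µg/L = 0.0107 mg/L.
After input C: C = (8.513·0.1593 + 1.2·0.0107) / 9.713 = 0.1409 mg/L.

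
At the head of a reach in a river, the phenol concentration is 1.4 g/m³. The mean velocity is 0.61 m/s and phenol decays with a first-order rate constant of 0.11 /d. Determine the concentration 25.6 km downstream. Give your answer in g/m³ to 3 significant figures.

Travel time t = 25.6 km / 0.61 m/s = 2.56e+04/0.61 = 4.197e+04 s = 0.4857 d.
First-order decay: C = 1.4·exp(−0.11·0.4857) = 1.4·0.948 = 1.327 g/m³.

1.33 g/m³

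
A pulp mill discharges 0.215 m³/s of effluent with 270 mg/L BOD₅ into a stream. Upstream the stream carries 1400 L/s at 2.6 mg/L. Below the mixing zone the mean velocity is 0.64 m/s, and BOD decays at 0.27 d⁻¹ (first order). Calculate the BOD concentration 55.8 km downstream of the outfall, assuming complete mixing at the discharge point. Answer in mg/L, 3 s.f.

29.1 mg/L

1400 L/s = 1.4 m³/s.
After complete mixing, C₀ = (0.215·270 + 1.4·2.6) / 1.615 = 38.2 mg/L.
Travel time t = 5.58e+04 m / 0.64 m/s = 8.719e+04 s = 1.009 d.
C = 38.2·exp(−0.27·1.009) = 38.2·0.7615 = 29.09 mg/L.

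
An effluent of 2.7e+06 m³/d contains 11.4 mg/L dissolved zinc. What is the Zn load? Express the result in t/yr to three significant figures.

2.7e+06 m³/d = 31.25 m³/s.
Mass flux = Q·C = 31.25 m³/s × 11.4 g/m³ = 356.2 g/s.
= 356.2 g/s × 31.56 = 1.124e+04 t/yr.

11200 t/yr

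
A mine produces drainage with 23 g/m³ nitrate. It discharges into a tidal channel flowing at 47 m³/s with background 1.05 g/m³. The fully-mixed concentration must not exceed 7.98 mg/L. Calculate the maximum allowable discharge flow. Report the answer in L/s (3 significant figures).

21700 L/s

Mass balance at complete mixing: C_std·(Q_w + Q_r) = Q_w·C_e + Q_r·C_b.
Rearranging, Q_w = Q_r·(C_std − C_b)/(C_e − C_std) = 47·(7.98 − 1.05) / (23 − 7.98) = 21.69 m³/s.
= 2.169e+04 L/s.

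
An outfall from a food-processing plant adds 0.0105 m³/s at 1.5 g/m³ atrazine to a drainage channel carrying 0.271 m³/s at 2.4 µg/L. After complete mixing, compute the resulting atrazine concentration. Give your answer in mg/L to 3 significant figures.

0.0583 mg/L

2.4 µg/L = 0.0024 mg/L.
Conservation of mass across the mixing zone: C = (0.0105·1.5 + 0.271·0.0024) / (0.0105 + 0.271) = 0.0164/0.2815 = 0.05826 mg/L.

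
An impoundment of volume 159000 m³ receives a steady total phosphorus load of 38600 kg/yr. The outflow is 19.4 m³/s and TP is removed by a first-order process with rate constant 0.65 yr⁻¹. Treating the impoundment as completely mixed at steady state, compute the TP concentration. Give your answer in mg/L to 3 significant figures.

Outflow Q = 19.4 m³/s × 3.156e+07 s/yr = 6.122e+08 m³/yr.
Steady-state CSTR mass balance: W = Q·C + k·V·C, so C = W/(Q + kV).
Q + kV = 6.122e+08 + 0.65·159000 = 6.123e+08 m³/yr.
C = 38600/6.123e+08 = 6.304e-05 kg/m³ = 0.06304 mg/L.

0.0630 mg/L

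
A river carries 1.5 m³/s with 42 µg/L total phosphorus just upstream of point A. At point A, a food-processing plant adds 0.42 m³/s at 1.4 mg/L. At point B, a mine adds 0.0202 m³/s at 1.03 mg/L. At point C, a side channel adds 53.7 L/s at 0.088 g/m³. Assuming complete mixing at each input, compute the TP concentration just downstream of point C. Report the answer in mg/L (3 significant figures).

0.339 mg/L

42 µg/L = 0.042 mg/L.
After input A: C = (1.5·0.042 + 0.42·1.4) / 1.92 = 0.3391 mg/L.
After input B: C = (1.92·0.3391 + 0.0202·1.03) / 1.94 = 0.3463 mg/L.
53.7 L/s = 0.0537 m³/s.
After input C: C = (1.94·0.3463 + 0.0537·0.088) / 1.994 = 0.3393 mg/L.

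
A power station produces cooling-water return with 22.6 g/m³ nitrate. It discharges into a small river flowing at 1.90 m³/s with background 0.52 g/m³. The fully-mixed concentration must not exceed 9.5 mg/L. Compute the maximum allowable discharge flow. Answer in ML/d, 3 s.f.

Mass balance at complete mixing: C_std·(Q_w + Q_r) = Q_w·C_e + Q_r·C_b.
Rearranging, Q_w = Q_r·(C_std − C_b)/(C_e − C_std) = 1.90·(9.5 − 0.52) / (22.6 − 9.5) = 1.302 m³/s.
= 112.5 ML/d.

113 ML/d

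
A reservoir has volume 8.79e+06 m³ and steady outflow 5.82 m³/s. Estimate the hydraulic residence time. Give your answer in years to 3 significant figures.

0.0479 yr

Q = 5.82 m³/s × 3.156e+07 s/yr = 1.837e+08 m³/yr.
Hydraulic residence time τ = V/Q = 8.79e+06/1.837e+08 = 0.04786 yr.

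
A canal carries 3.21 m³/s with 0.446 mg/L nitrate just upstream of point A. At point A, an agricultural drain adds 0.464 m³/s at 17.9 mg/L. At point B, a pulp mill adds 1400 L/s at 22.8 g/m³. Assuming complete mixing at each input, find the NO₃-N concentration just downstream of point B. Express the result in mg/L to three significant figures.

After input A: C = (3.21·0.446 + 0.464·17.9) / 3.674 = 2.65 mg/L.
1400 L/s = 1.4 m³/s.
After input B: C = (3.674·2.65 + 1.4·22.8) / 5.074 = 8.21 mg/L.

8.21 mg/L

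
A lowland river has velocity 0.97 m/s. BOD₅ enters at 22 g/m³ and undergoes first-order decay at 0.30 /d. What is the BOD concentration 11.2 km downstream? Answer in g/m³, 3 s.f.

Travel time t = 11.2 km / 0.97 m/s = 1.12e+04/0.97 = 1.155e+04 s = 0.1336 d.
First-order decay: C = 22·exp(−0.30·0.1336) = 22·0.9607 = 21.14 g/m³.

21.1 g/m³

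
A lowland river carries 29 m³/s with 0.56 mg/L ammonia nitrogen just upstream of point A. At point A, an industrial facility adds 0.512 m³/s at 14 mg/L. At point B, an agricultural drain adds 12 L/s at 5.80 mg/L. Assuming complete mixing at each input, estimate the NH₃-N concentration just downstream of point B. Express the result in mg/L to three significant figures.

After input A: C = (29·0.56 + 0.512·14) / 29.51 = 0.7932 mg/L.
12 L/s = 0.012 m³/s.
After input B: C = (29.51·0.7932 + 0.012·5.8) / 29.52 = 0.7952 mg/L.

0.795 mg/L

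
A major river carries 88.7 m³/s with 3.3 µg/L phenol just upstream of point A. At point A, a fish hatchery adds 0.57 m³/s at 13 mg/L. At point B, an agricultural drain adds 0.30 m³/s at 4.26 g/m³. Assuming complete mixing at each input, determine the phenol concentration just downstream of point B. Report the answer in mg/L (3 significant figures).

0.100 mg/L

3.3 µg/L = 0.0033 mg/L.
After input A: C = (88.7·0.0033 + 0.57·13) / 89.27 = 0.08629 mg/L.
After input B: C = (89.27·0.08629 + 0.3·4.26) / 89.57 = 0.1003 mg/L.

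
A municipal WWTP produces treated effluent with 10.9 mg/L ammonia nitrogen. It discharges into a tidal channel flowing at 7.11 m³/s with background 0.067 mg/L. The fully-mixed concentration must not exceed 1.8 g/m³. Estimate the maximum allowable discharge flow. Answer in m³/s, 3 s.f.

Mass balance at complete mixing: C_std·(Q_w + Q_r) = Q_w·C_e + Q_r·C_b.
Rearranging, Q_w = Q_r·(C_std − C_b)/(C_e − C_std) = 7.11·(1.8 − 0.067) / (10.9 − 1.8) = 1.354 m³/s.

1.35 m³/s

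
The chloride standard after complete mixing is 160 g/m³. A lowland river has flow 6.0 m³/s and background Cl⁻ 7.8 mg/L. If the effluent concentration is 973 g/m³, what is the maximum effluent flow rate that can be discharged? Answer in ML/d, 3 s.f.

Mass balance at complete mixing: C_std·(Q_w + Q_r) = Q_w·C_e + Q_r·C_b.
Rearranging, Q_w = Q_r·(C_std − C_b)/(C_e − C_std) = 6.0·(160 − 7.8) / (973 − 160) = 1.123 m³/s.
= 97.05 ML/d.

97.0 ML/d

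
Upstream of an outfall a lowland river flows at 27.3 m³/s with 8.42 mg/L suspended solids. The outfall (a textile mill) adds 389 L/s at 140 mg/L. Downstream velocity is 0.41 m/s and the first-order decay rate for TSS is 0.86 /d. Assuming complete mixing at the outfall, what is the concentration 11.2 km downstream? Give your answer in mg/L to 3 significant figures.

389 L/s = 0.389 m³/s.
After complete mixing, C₀ = (0.389·140 + 27.3·8.42) / 27.69 = 10.27 mg/L.
Travel time t = 1.12e+04 m / 0.41 m/s = 2.732e+04 s = 0.3162 d.
C = 10.27·exp(−0.86·0.3162) = 10.27·0.7619 = 7.824 mg/L.

7.82 mg/L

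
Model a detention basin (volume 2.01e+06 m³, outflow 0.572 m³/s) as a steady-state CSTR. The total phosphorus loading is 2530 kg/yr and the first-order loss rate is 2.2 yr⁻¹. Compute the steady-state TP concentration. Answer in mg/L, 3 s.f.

Outflow Q = 0.572 m³/s × 3.156e+07 s/yr = 1.805e+07 m³/yr.
Steady-state CSTR mass balance: W = Q·C + k·V·C, so C = W/(Q + kV).
Q + kV = 1.805e+07 + 2.2·2.01e+06 = 2.247e+07 m³/yr.
C = 2530/2.247e+07 = 0.0001126 kg/m³ = 0.1126 mg/L.

0.113 mg/L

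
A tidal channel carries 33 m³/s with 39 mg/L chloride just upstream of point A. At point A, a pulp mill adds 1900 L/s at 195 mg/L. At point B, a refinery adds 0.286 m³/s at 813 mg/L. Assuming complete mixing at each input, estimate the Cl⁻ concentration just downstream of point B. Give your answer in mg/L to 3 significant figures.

53.7 mg/L

1900 L/s = 1.9 m³/s.
After input A: C = (33·39 + 1.9·195) / 34.9 = 47.49 mg/L.
After input B: C = (34.9·47.49 + 0.286·813) / 35.19 = 53.72 mg/L.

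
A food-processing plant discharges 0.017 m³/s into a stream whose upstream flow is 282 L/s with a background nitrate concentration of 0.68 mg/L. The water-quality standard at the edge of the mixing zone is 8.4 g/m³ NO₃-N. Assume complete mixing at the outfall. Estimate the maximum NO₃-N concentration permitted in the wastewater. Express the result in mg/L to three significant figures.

282 L/s = 0.282 m³/s.
Mass balance: 8.4·0.299 = 0.017·Cₑ + 0.282·0.68.
Cₑ = (2.512 − 0.1918) / 0.017 = 136.5 mg/L.

136 mg/L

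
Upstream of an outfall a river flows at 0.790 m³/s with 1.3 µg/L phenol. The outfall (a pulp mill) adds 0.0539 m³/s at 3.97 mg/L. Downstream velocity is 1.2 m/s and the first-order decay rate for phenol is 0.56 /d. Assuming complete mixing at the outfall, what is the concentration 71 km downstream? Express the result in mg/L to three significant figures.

0.174 mg/L

1.3 µg/L = 0.0013 mg/L.
After complete mixing, C₀ = (0.0539·3.97 + 0.79·0.0013) / 0.8439 = 0.2548 mg/L.
Travel time t = 7.1e+04 m / 1.2 m/s = 5.917e+04 s = 0.6848 d.
C = 0.2548·exp(−0.56·0.6848) = 0.2548·0.6815 = 0.1736 mg/L.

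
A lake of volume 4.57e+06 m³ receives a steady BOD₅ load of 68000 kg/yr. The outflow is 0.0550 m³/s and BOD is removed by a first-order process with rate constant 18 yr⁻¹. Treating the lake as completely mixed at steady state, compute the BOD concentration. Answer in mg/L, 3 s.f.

0.810 mg/L

Outflow Q = 0.0550 m³/s × 3.156e+07 s/yr = 1.736e+06 m³/yr.
Steady-state CSTR mass balance: W = Q·C + k·V·C, so C = W/(Q + kV).
Q + kV = 1.736e+06 + 18·4.57e+06 = 8.4e+07 m³/yr.
C = 68000/8.4e+07 = 0.0008096 kg/m³ = 0.8096 mg/L.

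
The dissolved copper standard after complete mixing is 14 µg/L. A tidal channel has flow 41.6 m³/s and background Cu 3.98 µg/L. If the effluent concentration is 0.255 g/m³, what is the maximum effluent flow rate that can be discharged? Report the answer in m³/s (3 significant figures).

3.98 µg/L = 0.00398 mg/L.
14 µg/L = 0.014 mg/L.
Mass balance at complete mixing: C_std·(Q_w + Q_r) = Q_w·C_e + Q_r·C_b.
Rearranging, Q_w = Q_r·(C_std − C_b)/(C_e − C_std) = 41.6·(0.014 − 0.00398) / (0.255 − 0.014) = 1.73 m³/s.

1.73 m³/s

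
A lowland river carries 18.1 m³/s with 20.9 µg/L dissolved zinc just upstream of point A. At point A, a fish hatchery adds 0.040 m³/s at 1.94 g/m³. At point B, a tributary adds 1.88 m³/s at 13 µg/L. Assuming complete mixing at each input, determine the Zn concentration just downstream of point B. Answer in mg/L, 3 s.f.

20.9 µg/L = 0.0209 mg/L.
After input A: C = (18.1·0.0209 + 0.04·1.94) / 18.14 = 0.02513 mg/L.
13 µg/L = 0.013 mg/L.
After input B: C = (18.14·0.02513 + 1.88·0.013) / 20.02 = 0.02399 mg/L.

0.0240 mg/L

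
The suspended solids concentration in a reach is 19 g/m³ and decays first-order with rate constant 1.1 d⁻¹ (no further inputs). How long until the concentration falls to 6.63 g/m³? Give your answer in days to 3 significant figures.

t = ln(C₀/C)/k = ln(19/6.63)/1.1 = 1.053/1.1 = 0.9571 d.

0.957 d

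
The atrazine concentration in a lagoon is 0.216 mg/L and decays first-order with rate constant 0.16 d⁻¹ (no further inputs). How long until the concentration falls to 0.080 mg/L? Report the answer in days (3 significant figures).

t = ln(C₀/C)/k = ln(0.216/0.080)/0.16 = 0.9933/0.16 = 6.208 d.

6.21 d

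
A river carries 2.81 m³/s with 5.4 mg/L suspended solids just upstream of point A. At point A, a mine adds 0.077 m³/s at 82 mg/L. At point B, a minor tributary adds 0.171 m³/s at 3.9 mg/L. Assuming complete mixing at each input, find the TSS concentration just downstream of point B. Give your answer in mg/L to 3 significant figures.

After input A: C = (2.81·5.4 + 0.077·82) / 2.887 = 7.443 mg/L.
After input B: C = (2.887·7.443 + 0.171·3.9) / 3.058 = 7.245 mg/L.

7.24 mg/L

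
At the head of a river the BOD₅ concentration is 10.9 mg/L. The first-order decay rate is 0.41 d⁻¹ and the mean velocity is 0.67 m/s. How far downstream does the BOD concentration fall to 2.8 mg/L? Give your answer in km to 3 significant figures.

From C = C₀·e^(−kt), t = ln(C₀/C)/k = ln(10.9/2.8)/0.41 = 1.359/0.41 = 3.315 d.
Distance = v·t = 0.67 m/s × 2.864e+05 s = 1.919e+05 m = 191.9 km.

192 km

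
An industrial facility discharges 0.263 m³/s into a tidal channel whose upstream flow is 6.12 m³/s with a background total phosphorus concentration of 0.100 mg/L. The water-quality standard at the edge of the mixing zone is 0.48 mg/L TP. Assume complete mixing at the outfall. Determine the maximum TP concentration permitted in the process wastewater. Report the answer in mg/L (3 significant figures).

Mass balance: 0.48·6.383 = 0.263·Cₑ + 6.12·0.1.
Cₑ = (3.064 − 0.612) / 0.263 = 9.323 mg/L.

9.32 mg/L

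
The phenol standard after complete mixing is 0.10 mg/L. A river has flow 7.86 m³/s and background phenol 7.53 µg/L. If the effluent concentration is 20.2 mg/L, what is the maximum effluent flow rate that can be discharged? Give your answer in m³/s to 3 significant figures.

0.0362 m³/s

7.53 µg/L = 0.00753 mg/L.
Mass balance at complete mixing: C_std·(Q_w + Q_r) = Q_w·C_e + Q_r·C_b.
Rearranging, Q_w = Q_r·(C_std − C_b)/(C_e − C_std) = 7.86·(0.1 − 0.00753) / (20.2 − 0.1) = 0.03616 m³/s.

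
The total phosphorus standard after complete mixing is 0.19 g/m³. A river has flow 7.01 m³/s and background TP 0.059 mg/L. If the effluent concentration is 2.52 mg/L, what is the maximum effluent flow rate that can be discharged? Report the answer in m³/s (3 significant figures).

0.394 m³/s

Mass balance at complete mixing: C_std·(Q_w + Q_r) = Q_w·C_e + Q_r·C_b.
Rearranging, Q_w = Q_r·(C_std − C_b)/(C_e − C_std) = 7.01·(0.19 − 0.059) / (2.52 − 0.19) = 0.3941 m³/s.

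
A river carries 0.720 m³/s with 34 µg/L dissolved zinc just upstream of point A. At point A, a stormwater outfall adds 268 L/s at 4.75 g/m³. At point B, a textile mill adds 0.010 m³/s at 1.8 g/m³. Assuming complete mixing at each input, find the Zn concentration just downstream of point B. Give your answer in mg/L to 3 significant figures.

1.32 mg/L

34 µg/L = 0.034 mg/L.
268 L/s = 0.268 m³/s.
After input A: C = (0.72·0.034 + 0.268·4.75) / 0.988 = 1.313 mg/L.
After input B: C = (0.988·1.313 + 0.01·1.8) / 0.998 = 1.318 mg/L.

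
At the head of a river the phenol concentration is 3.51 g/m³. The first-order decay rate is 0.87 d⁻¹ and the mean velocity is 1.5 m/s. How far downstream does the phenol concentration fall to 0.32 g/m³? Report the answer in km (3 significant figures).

From C = C₀·e^(−kt), t = ln(C₀/C)/k = ln(3.51/0.32)/0.87 = 2.395/0.87 = 2.753 d.
Distance = v·t = 1.5 m/s × 2.379e+05 s = 3.568e+05 m = 356.8 km.

357 km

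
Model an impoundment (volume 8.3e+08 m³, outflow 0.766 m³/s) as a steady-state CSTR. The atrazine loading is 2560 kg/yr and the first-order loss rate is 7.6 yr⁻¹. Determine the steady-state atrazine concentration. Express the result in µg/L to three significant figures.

Outflow Q = 0.766 m³/s × 3.156e+07 s/yr = 2.417e+07 m³/yr.
Steady-state CSTR mass balance: W = Q·C + k·V·C, so C = W/(Q + kV).
Q + kV = 2.417e+07 + 7.6·8.3e+08 = 6.332e+09 m³/yr.
C = 2560/6.332e+09 = 4.043e-07 kg/m³ = 0.0004043 mg/L = 0.4043 µg/L.

0.404 µg/L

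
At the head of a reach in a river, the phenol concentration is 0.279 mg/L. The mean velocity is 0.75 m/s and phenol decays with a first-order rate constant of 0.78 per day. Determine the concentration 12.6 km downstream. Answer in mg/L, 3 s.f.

Travel time t = 12.6 km / 0.75 m/s = 1.26e+04/0.75 = 1.68e+04 s = 0.1944 d.
First-order decay: C = 0.279·exp(−0.78·0.1944) = 0.279·0.8593 = 0.2397 mg/L.

0.240 mg/L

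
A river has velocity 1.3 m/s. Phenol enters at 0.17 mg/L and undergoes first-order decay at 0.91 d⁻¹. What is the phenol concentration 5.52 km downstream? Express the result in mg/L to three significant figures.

0.163 mg/L

Travel time t = 5.52 km / 1.3 m/s = 5520/1.3 = 4246 s = 0.04915 d.
First-order decay: C = 0.17·exp(−0.91·0.04915) = 0.17·0.9563 = 0.1626 mg/L.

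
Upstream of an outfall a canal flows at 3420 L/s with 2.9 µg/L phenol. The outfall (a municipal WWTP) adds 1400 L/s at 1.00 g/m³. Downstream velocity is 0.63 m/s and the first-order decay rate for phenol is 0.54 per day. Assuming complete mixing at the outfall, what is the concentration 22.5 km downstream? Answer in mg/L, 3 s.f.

0.234 mg/L

1400 L/s = 1.4 m³/s.
3420 L/s = 3.42 m³/s.
2.9 µg/L = 0.0029 mg/L.
After complete mixing, C₀ = (1.4·1 + 3.42·0.0029) / 4.82 = 0.2925 mg/L.
Travel time t = 2.25e+04 m / 0.63 m/s = 3.571e+04 s = 0.4134 d.
C = 0.2925·exp(−0.54·0.4134) = 0.2925·0.7999 = 0.234 mg/L.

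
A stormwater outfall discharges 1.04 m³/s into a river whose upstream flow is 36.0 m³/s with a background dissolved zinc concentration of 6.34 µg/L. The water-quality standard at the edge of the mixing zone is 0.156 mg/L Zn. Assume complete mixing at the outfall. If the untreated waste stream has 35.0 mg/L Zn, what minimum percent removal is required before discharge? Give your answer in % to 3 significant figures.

6.34 µg/L = 0.00634 mg/L.
Mass balance: 0.156·37.04 = 1.04·Cₑ + 36·0.00634.
Cₑ = (5.778 − 0.2282) / 1.04 = 5.337 mg/L.
Required removal = 1 − 5.337/35.0 = 84.75 %.

84.8 %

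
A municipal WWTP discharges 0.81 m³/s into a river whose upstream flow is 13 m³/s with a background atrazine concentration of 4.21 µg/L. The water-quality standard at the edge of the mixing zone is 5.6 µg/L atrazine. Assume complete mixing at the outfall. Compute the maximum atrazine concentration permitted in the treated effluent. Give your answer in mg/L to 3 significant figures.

4.21 µg/L = 0.00421 mg/L.
5.6 µg/L = 0.0056 mg/L.
Mass balance: 0.0056·13.81 = 0.81·Cₑ + 13·0.00421.
Cₑ = (0.07734 − 0.05473) / 0.81 = 0.02791 mg/L.

0.0279 mg/L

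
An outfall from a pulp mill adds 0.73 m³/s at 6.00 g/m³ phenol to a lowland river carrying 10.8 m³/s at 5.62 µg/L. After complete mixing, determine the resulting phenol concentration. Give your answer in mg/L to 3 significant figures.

5.62 µg/L = 0.00562 mg/L.
By mass balance at complete mixing, C = (0.73·6 + 10.8·0.00562) / (0.73 + 10.8) = 4.441/11.53 = 0.3851 mg/L.

0.385 mg/L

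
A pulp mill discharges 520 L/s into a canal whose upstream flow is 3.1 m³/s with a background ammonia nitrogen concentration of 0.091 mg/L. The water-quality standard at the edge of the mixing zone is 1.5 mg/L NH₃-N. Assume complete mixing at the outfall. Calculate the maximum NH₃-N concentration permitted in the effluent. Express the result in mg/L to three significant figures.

9.90 mg/L

520 L/s = 0.52 m³/s.
Mass balance: 1.5·3.62 = 0.52·Cₑ + 3.1·0.091.
Cₑ = (5.43 − 0.2821) / 0.52 = 9.9 mg/L.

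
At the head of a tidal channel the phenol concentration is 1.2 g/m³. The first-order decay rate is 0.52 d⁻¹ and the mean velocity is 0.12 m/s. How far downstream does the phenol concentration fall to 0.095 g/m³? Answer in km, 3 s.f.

From C = C₀·e^(−kt), t = ln(C₀/C)/k = ln(1.2/0.095)/0.52 = 2.536/0.52 = 4.877 d.
Distance = v·t = 0.12 m/s × 4.214e+05 s = 5.057e+04 m = 50.57 km.

50.6 km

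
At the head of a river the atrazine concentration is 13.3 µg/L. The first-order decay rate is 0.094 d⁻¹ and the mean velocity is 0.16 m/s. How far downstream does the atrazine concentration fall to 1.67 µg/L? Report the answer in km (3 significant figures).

From C = C₀·e^(−kt), t = ln(C₀/C)/k = ln(13.3/1.67)/0.094 = 2.075/0.094 = 22.07 d.
Distance = v·t = 0.16 m/s × 1.907e+06 s = 3.051e+05 m = 305.1 km.

305 km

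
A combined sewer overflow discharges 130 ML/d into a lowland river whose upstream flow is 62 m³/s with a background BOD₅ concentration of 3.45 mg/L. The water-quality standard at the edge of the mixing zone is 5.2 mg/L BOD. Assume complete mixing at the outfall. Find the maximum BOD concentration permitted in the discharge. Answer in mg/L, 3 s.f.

130 ML/d = 1.505 m³/s.
Mass balance: 5.2·63.5 = 1.505·Cₑ + 62·3.45.
Cₑ = (330.2 − 213.9) / 1.505 = 77.31 mg/L.

77.3 mg/L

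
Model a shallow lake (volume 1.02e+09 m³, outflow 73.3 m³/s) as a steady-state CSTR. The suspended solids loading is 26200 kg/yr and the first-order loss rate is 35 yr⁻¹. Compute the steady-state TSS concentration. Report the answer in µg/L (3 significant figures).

Outflow Q = 73.3 m³/s × 3.156e+07 s/yr = 2.313e+09 m³/yr.
Steady-state CSTR mass balance: W = Q·C + k·V·C, so C = W/(Q + kV).
Q + kV = 2.313e+09 + 35·1.02e+09 = 3.801e+10 m³/yr.
C = 26200/3.801e+10 = 6.892e-07 kg/m³ = 0.0006892 mg/L = 0.6892 µg/L.

0.689 µg/L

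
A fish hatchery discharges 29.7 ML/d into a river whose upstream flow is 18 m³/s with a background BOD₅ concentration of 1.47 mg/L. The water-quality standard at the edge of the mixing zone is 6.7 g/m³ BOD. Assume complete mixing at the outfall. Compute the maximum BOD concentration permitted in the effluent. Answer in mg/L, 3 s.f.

281 mg/L

29.7 ML/d = 0.3438 m³/s.
Mass balance: 6.7·18.34 = 0.3438·Cₑ + 18·1.47.
Cₑ = (122.9 − 26.46) / 0.3438 = 280.6 mg/L.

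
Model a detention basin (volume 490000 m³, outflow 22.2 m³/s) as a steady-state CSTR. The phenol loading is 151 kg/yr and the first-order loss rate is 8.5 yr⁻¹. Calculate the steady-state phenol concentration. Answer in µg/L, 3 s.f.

Outflow Q = 22.2 m³/s × 3.156e+07 s/yr = 7.006e+08 m³/yr.
Steady-state CSTR mass balance: W = Q·C + k·V·C, so C = W/(Q + kV).
Q + kV = 7.006e+08 + 8.5·490000 = 7.047e+08 m³/yr.
C = 151/7.047e+08 = 2.143e-07 kg/m³ = 0.0002143 mg/L = 0.2143 µg/L.

0.214 µg/L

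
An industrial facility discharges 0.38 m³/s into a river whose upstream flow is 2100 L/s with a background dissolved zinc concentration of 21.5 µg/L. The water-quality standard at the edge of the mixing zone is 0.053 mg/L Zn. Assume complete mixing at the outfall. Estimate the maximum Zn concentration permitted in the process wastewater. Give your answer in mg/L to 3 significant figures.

0.227 mg/L

2100 L/s = 2.1 m³/s.
21.5 µg/L = 0.0215 mg/L.
Mass balance: 0.053·2.48 = 0.38·Cₑ + 2.1·0.0215.
Cₑ = (0.1314 − 0.04515) / 0.38 = 0.2271 mg/L.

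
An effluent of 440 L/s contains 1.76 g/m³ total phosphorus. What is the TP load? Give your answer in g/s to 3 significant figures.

0.774 g/s

440 L/s = 0.44 m³/s.
Mass flux = Q·C = 0.44 m³/s × 1.76 g/m³ = 0.7744 g/s.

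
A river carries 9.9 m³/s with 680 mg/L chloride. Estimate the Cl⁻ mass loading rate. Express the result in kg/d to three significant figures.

Mass flux = Q·C = 9.9 m³/s × 680 g/m³ = 6732 g/s.
= 6732 g/s × 86.4 = 5.816e+05 kg/d.

582000 kg/d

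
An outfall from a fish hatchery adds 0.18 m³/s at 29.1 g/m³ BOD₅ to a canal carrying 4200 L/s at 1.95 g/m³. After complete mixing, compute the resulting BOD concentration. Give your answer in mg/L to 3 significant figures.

3.07 mg/L

4200 L/s = 4.2 m³/s.
Conservation of mass across the mixing zone: C = (0.18·29.1 + 4.2·1.95) / (0.18 + 4.2) = 13.43/4.38 = 3.066 mg/L.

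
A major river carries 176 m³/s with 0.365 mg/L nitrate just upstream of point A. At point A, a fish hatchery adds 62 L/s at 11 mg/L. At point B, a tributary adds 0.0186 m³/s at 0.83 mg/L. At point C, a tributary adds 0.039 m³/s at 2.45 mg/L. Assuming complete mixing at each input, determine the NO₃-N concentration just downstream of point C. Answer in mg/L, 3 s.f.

0.369 mg/L

62 L/s = 0.062 m³/s.
After input A: C = (176·0.365 + 0.062·11) / 176.1 = 0.3687 mg/L.
After input B: C = (176.1·0.3687 + 0.0186·0.83) / 176.1 = 0.3688 mg/L.
After input C: C = (176.1·0.3688 + 0.039·2.45) / 176.1 = 0.3693 mg/L.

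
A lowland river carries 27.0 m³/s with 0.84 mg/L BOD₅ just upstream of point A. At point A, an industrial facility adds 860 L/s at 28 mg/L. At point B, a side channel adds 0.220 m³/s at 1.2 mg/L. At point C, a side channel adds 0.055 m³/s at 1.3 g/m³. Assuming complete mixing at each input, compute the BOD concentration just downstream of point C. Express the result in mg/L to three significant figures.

860 L/s = 0.86 m³/s.
After input A: C = (27·0.84 + 0.86·28) / 27.86 = 1.678 mg/L.
After input B: C = (27.86·1.678 + 0.22·1.2) / 28.08 = 1.675 mg/L.
After input C: C = (28.08·1.675 + 0.055·1.3) / 28.13 = 1.674 mg/L.

1.67 mg/L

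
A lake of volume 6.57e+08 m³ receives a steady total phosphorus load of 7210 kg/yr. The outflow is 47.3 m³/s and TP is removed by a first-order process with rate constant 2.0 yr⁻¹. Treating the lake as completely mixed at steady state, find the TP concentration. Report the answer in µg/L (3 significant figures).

Outflow Q = 47.3 m³/s × 3.156e+07 s/yr = 1.493e+09 m³/yr.
Steady-state CSTR mass balance: W = Q·C + k·V·C, so C = W/(Q + kV).
Q + kV = 1.493e+09 + 2.0·6.57e+08 = 2.807e+09 m³/yr.
C = 7210/2.807e+09 = 2.569e-06 kg/m³ = 0.002569 mg/L = 2.569 µg/L.

2.57 µg/L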